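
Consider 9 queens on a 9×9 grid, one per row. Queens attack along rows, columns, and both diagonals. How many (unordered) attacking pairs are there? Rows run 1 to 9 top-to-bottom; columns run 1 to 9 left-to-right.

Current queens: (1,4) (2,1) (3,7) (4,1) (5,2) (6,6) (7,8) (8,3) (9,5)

3

Same column: (2,1)–(4,1) (column 1).
Same diagonal: (1,4)–(4,1) (|1−4| = |4−1| = 3); (4,1)–(5,2) (|4−5| = |1−2| = 1).
Total attacking pairs: 3.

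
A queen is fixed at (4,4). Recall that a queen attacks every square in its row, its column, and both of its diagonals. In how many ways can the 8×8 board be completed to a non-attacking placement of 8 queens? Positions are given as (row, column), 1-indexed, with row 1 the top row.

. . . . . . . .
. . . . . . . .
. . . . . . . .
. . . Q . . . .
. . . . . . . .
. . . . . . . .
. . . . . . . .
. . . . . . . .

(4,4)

8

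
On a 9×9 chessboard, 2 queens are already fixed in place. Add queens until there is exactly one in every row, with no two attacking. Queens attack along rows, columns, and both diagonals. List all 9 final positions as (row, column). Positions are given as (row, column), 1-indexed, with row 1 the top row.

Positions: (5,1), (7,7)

(1,6) (2,3) (3,5) (4,8) (5,1) (6,9) (7,7) (8,2) (9,4)

Row 1: attacked by (5,1)→{1,5}; (7,7)→{1,7}. Safe: 2, 3, 4, 6, 8, 9. Place at column 6.
Row 2: attacked by (1,6)→{5,6,7}; (5,1)→{1,4}; (7,7)→{2,7}. Safe: 3, 8, 9. Place at column 3.
Row 3: attacked by (1,6)→{4,6,8}; (2,3)→{2,3,4}; (5,1)→{1,3}; (7,7)→{3,7}. Safe: 5, 9. Place at column 5.
Row 4: attacked by (1,6)→{3,6,9}; (2,3)→{1,3,5}; (3,5)→{4,5,6}; (5,1)→{1,2}; (7,7)→{4,7}. Safe: 8. Place at column 8.
Row 6: attacked by (1,6)→{1,6}; (2,3)→{3,7}; (3,5)→{2,5,8}; (4,8)→{6,8}; (5,1)→{1,2}; (7,7)→{6,7,8}. Safe: 4, 9. Place at column 9.
Row 8: attacked by (1,6)→{6}; (2,3)→{3,9}; (3,5)→{5}; (4,8)→{4,8}; (5,1)→{1,4}; (6,9)→{7,9}; (7,7)→{6,7,8}. Safe: 2. Place at column 2.
Row 9: attacked by (1,6)→{6}; (2,3)→{3}; (3,5)→{5}; (4,8)→{3,8}; (5,1)→{1,5}; (6,9)→{6,9}; (7,7)→{5,7,9}; (8,2)→{1,2,3}. Safe: 4. Place at column 4.
Columns [6, 3, 5, 8, 1, 9, 7, 2, 4], r−c [-5, -1, -2, -4, 4, -3, 0, 6, 5], r+c [7, 5, 8, 12, 6, 15, 14, 10, 13] are all distinct, so no two queens attack.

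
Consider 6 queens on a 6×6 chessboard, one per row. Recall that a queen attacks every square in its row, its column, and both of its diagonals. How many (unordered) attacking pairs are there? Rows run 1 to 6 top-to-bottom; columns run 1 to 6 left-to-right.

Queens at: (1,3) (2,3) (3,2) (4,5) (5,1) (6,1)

Same column: (1,3)–(2,3) (column 3); (5,1)–(6,1) (column 1).
Same diagonal: (2,3)–(3,2) (|2−3| = |3−2| = 1); (2,3)–(4,5) (|2−4| = |3−5| = 2).
Total attacking pairs: 4.

4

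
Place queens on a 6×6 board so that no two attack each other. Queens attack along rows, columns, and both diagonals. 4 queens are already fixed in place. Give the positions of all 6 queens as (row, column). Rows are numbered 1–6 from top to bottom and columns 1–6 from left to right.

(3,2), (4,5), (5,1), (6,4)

Row 1: attacked by (3,2)→{2,4}; (4,5)→{2,5}; (5,1)→{1,5}; (6,4)→{4}. Safe: 3, 6. Place at column 3.
Row 2: attacked by (1,3)→{2,3,4}; (3,2)→{1,2,3}; (4,5)→{3,5}; (5,1)→{1,4}; (6,4)→{4}. Safe: 6. Place at column 6.
Columns [3, 6, 2, 5, 1, 4], r−c [-2, -4, 1, -1, 4, 2], r+c [4, 8, 5, 9, 6, 10] are all distinct, so no two queens attack.

(1,3) (2,6) (3,2) (4,5) (5,1) (6,4)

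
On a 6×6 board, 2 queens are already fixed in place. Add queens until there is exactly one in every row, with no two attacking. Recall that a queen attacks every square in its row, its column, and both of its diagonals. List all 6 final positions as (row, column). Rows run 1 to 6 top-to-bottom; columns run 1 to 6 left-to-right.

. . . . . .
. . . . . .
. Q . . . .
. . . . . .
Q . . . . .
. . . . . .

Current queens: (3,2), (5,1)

Row 1: attacked by (3,2)→{2,4}; (5,1)→{1,5}. Safe: 3, 6. Place at column 3.
Row 2: attacked by (1,3)→{2,3,4}; (3,2)→{1,2,3}; (5,1)→{1,4}. Safe: 5, 6. Place at column 6.
Row 4: attacked by (1,3)→{3,6}; (2,6)→{4,6}; (3,2)→{1,2,3}; (5,1)→{1,2}. Safe: 5. Place at column 5.
Row 6: attacked by (1,3)→{3}; (2,6)→{2,6}; (3,2)→{2,5}; (4,5)→{3,5}; (5,1)→{1,2}. Safe: 4. Place at column 4.
Columns [3, 6, 2, 5, 1, 4], r−c [-2, -4, 1, -1, 4, 2], r+c [4, 8, 5, 9, 6, 10] are all distinct, so no two queens attack.

(1,3) (2,6) (3,2) (4,5) (5,1) (6,4)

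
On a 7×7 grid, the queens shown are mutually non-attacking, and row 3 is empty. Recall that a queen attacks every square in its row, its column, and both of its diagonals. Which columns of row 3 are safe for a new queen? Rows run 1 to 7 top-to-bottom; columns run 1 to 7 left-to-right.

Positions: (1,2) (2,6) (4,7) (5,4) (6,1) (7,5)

columns 3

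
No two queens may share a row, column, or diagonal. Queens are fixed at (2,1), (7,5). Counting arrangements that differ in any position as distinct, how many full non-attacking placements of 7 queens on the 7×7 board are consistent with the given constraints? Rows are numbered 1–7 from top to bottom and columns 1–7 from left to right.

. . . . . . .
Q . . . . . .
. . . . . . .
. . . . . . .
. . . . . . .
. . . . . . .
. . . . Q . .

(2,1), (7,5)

2

Branch on row 1: col 3 → 1; col 4 → 1; col 6 → 0; col 7 → 0.
Sum: 1 + 1 + 0 + 0 = 2.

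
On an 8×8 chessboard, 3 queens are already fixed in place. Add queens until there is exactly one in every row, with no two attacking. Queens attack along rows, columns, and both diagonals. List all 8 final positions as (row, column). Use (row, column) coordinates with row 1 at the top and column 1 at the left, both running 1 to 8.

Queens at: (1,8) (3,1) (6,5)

(1,8) (2,3) (3,1) (4,6) (5,2) (6,5) (7,7) (8,4)

Row 2: attacked by (1,8)→{7,8}; (3,1)→{1,2}; (6,5)→{1,5}. Safe: 3, 4, 6. Place at column 3.
Row 4: attacked by (1,8)→{5,8}; (2,3)→{1,3,5}; (3,1)→{1,2}; (6,5)→{3,5,7}. Safe: 4, 6. Place at column 6.
Row 5: attacked by (1,8)→{4,8}; (2,3)→{3,6}; (3,1)→{1,3}; (4,6)→{5,6,7}; (6,5)→{4,5,6}. Safe: 2. Place at column 2.
Row 7: attacked by (1,8)→{2,8}; (2,3)→{3,8}; (3,1)→{1,5}; (4,6)→{3,6}; (5,2)→{2,4}; (6,5)→{4,5,6}. Safe: 7. Place at column 7.
Row 8: attacked by (1,8)→{1,8}; (2,3)→{3}; (3,1)→{1,6}; (4,6)→{2,6}; (5,2)→{2,5}; (6,5)→{3,5,7}; (7,7)→{6,7,8}. Safe: 4. Place at column 4.
Columns [8, 3, 1, 6, 2, 5, 7, 4], r−c [-7, -1, 2, -2, 3, 1, 0, 4], r+c [9, 5, 4, 10, 7, 11, 14, 12] are all distinct, so no two queens attack.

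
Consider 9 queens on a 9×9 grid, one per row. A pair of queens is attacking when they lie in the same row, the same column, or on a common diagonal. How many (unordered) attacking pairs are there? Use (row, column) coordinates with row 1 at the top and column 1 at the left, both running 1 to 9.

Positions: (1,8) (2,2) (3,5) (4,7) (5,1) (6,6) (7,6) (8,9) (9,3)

Same column: (6,6)–(7,6) (column 6).
Same diagonal: (2,2)–(6,6) (|2−6| = |2−6| = 4); (6,6)–(9,3) (|6−9| = |6−3| = 3).
Total attacking pairs: 3.

3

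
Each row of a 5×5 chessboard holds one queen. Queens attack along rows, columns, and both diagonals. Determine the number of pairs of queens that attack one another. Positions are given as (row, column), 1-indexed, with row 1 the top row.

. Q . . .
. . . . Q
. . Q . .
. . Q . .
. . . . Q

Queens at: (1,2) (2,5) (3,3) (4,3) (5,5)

Same column: (2,5)–(5,5) (column 5); (3,3)–(4,3) (column 3).
Same diagonal: (2,5)–(4,3) (|2−4| = |5−3| = 2); (3,3)–(5,5) (|3−5| = |3−5| = 2).
Total attacking pairs: 4.

4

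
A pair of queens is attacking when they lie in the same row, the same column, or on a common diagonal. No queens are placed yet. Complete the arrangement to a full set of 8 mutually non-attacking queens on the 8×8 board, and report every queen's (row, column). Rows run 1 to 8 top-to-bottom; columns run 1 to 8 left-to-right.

(1,3) (2,7) (3,2) (4,8) (5,5) (6,1) (7,4) (8,6)

Row 1: Safe: 1, 2, 3, 4, 5, 6, 7, 8. Place at column 3.
Row 2: attacked by (1,3)→{2,3,4}. Safe: 1, 5, 6, 7, 8. Place at column 7.
Row 3: attacked by (1,3)→{1,3,5}; (2,7)→{6,7,8}. Safe: 2, 4. Place at column 2.
Row 4: attacked by (1,3)→{3,6}; (2,7)→{5,7}; (3,2)→{1,2,3}. Safe: 4, 8. Place at column 8.
Row 5: attacked by (1,3)→{3,7}; (2,7)→{4,7}; (3,2)→{2,4}; (4,8)→{7,8}. Safe: 1, 5, 6. Place at column 5.
Row 6: attacked by (1,3)→{3,8}; (2,7)→{3,7}; (3,2)→{2,5}; (4,8)→{6,8}; (5,5)→{4,5,6}. Safe: 1. Place at column 1.
Row 7: attacked by (1,3)→{3}; (2,7)→{2,7}; (3,2)→{2,6}; (4,8)→{5,8}; (5,5)→{3,5,7}; (6,1)→{1,2}. Safe: 4. Place at column 4.
Row 8: attacked by (1,3)→{3}; (2,7)→{1,7}; (3,2)→{2,7}; (4,8)→{4,8}; (5,5)→{2,5,8}; (6,1)→{1,3}; (7,4)→{3,4,5}. Safe: 6. Place at column 6.
Columns [3, 7, 2, 8, 5, 1, 4, 6], r−c [-2, -5, 1, -4, 0, 5, 3, 2], r+c [4, 9, 5, 12, 10, 7, 11, 14] are all distinct, so no two queens attack.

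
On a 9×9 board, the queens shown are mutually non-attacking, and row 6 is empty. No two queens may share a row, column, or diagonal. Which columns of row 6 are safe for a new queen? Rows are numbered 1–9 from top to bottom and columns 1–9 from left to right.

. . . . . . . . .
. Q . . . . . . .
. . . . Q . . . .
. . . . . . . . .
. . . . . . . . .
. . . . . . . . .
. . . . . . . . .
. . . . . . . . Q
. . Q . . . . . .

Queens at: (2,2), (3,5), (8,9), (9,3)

columns 1, 4

(2,2) attacks row 6 at column 2 and diagonals 6.
(3,5) attacks row 6 at column 5 and diagonals 2, 8.
(8,9) attacks row 6 at column 9 and diagonals 7.
(9,3) attacks row 6 at column 3 and diagonals 6.
Attacked columns: {2, 3, 5, 6, 7, 8, 9}. Safe: {1, 4}.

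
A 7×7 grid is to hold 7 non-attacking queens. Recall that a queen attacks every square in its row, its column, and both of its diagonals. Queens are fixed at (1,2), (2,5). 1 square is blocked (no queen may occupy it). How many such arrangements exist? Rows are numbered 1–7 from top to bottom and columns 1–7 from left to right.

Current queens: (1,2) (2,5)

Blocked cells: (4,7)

3

Branch on row 3: col 1 → 1; col 3 → 1; col 7 → 1.
Sum: 1 + 1 + 1 = 3.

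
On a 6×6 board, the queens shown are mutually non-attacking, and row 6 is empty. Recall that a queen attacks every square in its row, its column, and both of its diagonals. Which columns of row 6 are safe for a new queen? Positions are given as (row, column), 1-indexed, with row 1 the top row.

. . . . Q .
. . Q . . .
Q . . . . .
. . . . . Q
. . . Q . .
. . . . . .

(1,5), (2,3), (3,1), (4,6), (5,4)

(1,5) attacks row 6 at column 5.
(2,3) attacks row 6 at column 3.
(3,1) attacks row 6 at column 1 and diagonals 4.
(4,6) attacks row 6 at column 6 and diagonals 4.
(5,4) attacks row 6 at column 4 and diagonals 3, 5.
Attacked columns: {1, 3, 4, 5, 6}. Safe: {2}.

columns 2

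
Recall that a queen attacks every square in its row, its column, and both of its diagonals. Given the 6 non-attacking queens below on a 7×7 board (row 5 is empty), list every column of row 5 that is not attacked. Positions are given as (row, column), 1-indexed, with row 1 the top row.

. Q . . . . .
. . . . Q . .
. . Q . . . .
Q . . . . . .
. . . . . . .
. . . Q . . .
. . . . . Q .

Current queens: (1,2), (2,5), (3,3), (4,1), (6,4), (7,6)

(1,2) attacks row 5 at column 2 and diagonals 6.
(2,5) attacks row 5 at column 5 and diagonals 2.
(3,3) attacks row 5 at column 3 and diagonals 1, 5.
(4,1) attacks row 5 at column 1 and diagonals 2.
(6,4) attacks row 5 at column 4 and diagonals 3, 5.
(7,6) attacks row 5 at column 6 and diagonals 4.
Attacked columns: {1, 2, 3, 4, 5, 6}. Safe: {7}.

columns 7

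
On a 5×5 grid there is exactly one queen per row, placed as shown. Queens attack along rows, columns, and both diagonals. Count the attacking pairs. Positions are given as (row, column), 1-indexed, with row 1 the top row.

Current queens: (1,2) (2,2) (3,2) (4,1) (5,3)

4

Same column: (1,2)–(2,2) (column 2); (1,2)–(3,2) (column 2); (2,2)–(3,2) (column 2).
Same diagonal: (3,2)–(4,1) (|3−4| = |2−1| = 1).
Total attacking pairs: 4.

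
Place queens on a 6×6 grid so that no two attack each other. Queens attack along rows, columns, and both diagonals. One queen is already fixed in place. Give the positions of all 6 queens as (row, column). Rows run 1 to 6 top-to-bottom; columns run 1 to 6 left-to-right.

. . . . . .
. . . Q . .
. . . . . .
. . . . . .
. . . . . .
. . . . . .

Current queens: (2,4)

Row 1: attacked by (2,4)→{3,4,5}. Safe: 1, 2, 6. Place at column 2.
Row 3: attacked by (1,2)→{2,4}; (2,4)→{3,4,5}. Safe: 1, 6. Place at column 6.
Row 4: attacked by (1,2)→{2,5}; (2,4)→{2,4,6}; (3,6)→{5,6}. Safe: 1, 3. Place at column 1.
Row 5: attacked by (1,2)→{2,6}; (2,4)→{1,4}; (3,6)→{4,6}; (4,1)→{1,2}. Safe: 3, 5. Place at column 3.
Row 6: attacked by (1,2)→{2}; (2,4)→{4}; (3,6)→{3,6}; (4,1)→{1,3}; (5,3)→{2,3,4}. Safe: 5. Place at column 5.
Columns [2, 4, 6, 1, 3, 5], r−c [-1, -2, -3, 3, 2, 1], r+c [3, 6, 9, 5, 8, 11] are all distinct, so no two queens attack.

(1,2) (2,4) (3,6) (4,1) (5,3) (6,5)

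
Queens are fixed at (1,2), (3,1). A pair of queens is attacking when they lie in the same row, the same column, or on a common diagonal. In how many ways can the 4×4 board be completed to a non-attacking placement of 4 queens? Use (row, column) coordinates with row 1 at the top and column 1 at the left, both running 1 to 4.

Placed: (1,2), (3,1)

1

Branch on row 2: col 4 → 1.
Sum: 1 = 1.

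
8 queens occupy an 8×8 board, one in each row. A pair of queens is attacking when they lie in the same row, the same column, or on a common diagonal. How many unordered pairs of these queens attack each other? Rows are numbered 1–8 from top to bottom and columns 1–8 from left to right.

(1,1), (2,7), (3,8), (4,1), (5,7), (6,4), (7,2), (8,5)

5

Same column: (1,1)–(4,1) (column 1); (2,7)–(5,7) (column 7).
Same diagonal: (2,7)–(3,8) (|2−3| = |7−8| = 1); (2,7)–(7,2) (|2−7| = |7−2| = 5); (4,1)–(8,5) (|4−8| = |1−5| = 4).
Total attacking pairs: 5.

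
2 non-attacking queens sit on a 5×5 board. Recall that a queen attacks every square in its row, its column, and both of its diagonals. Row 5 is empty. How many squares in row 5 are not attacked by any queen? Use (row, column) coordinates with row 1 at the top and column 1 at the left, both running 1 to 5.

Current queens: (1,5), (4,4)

(1,5) attacks row 5 at column 5 and diagonals 1.
(4,4) attacks row 5 at column 4 and diagonals 3, 5.
Attacked columns: {1, 3, 4, 5}. Safe: {2}.

1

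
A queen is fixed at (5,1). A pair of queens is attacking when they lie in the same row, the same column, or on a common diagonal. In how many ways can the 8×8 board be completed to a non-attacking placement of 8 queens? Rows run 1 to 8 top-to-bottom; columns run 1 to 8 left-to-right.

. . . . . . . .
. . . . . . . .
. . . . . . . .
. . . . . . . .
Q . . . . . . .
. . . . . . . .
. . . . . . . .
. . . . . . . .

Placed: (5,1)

Branch on row 1: col 2 → 3; col 3 → 4; col 4 → 5; col 6 → 4; col 7 → 1; col 8 → 1.
Sum: 3 + 4 + 5 + 4 + 1 + 1 = 18.

18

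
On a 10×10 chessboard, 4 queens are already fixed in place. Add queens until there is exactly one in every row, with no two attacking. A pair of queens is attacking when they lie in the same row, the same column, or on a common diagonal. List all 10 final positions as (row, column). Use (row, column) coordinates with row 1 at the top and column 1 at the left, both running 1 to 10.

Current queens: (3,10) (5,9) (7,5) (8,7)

Row 1: attacked by (3,10)→{8,10}; (5,9)→{5,9}; (7,5)→{5}; (8,7)→{7}. Safe: 1, 2, 3, 4, 6. Place at column 3.
Row 2: attacked by (1,3)→{2,3,4}; (3,10)→{9,10}; (5,9)→{6,9}; (7,5)→{5,10}; (8,7)→{1,7}. Safe: 8. Place at column 8.
Row 4: attacked by (1,3)→{3,6}; (2,8)→{6,8,10}; (3,10)→{9,10}; (5,9)→{8,9,10}; (7,5)→{2,5,8}; (8,7)→{3,7}. Safe: 1, 4. Place at column 4.
Row 6: attacked by (1,3)→{3,8}; (2,8)→{4,8}; (3,10)→{7,10}; (4,4)→{2,4,6}; (5,9)→{8,9,10}; (7,5)→{4,5,6}; (8,7)→{5,7,9}. Safe: 1. Place at column 1.
Row 9: attacked by (1,3)→{3}; (2,8)→{1,8}; (3,10)→{4,10}; (4,4)→{4,9}; (5,9)→{5,9}; (6,1)→{1,4}; (7,5)→{3,5,7}; (8,7)→{6,7,8}. Safe: 2. Place at column 2.
Row 10: attacked by (1,3)→{3}; (2,8)→{8}; (3,10)→{3,10}; (4,4)→{4,10}; (5,9)→{4,9}; (6,1)→{1,5}; (7,5)→{2,5,8}; (8,7)→{5,7,9}; (9,2)→{1,2,3}. Safe: 6. Place at column 6.
Columns [3, 8, 10, 4, 9, 1, 5, 7, 2, 6], r−c [-2, -6, -7, 0, -4, 5, 2, 1, 7, 4], r+c [4, 10, 13, 8, 14, 7, 12, 15, 11, 16] are all distinct, so no two queens attack.

(1,3) (2,8) (3,10) (4,4) (5,9) (6,1) (7,5) (8,7) (9,2) (10,6)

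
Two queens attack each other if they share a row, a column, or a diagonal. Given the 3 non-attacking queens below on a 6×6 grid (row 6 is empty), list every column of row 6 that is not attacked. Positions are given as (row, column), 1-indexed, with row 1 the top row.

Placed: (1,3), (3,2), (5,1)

(1,3) attacks row 6 at column 3.
(3,2) attacks row 6 at column 2 and diagonals 5.
(5,1) attacks row 6 at column 1 and diagonals 2.
Attacked columns: {1, 2, 3, 5}. Safe: {4, 6}.

columns 4, 6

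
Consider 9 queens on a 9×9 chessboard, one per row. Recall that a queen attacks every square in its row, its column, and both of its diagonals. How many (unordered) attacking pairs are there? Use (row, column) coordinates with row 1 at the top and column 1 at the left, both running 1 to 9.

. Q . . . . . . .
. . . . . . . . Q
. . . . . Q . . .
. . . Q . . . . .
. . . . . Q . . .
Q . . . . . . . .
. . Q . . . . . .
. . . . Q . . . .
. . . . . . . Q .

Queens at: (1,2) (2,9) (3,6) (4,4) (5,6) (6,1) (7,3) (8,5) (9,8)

Same column: (3,6)–(5,6) (column 6).
Same diagonal: (1,2)–(5,6) (|1−5| = |2−6| = 4); (2,9)–(5,6) (|2−5| = |9−6| = 3).
Total attacking pairs: 3.

3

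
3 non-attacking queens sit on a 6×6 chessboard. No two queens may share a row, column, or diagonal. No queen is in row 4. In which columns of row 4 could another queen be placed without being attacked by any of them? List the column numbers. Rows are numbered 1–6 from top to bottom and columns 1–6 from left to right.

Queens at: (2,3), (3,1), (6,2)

columns 6

(2,3) attacks row 4 at column 3 and diagonals 1, 5.
(3,1) attacks row 4 at column 1 and diagonals 2.
(6,2) attacks row 4 at column 2 and diagonals 4.
Attacked columns: {1, 2, 3, 4, 5}. Safe: {6}.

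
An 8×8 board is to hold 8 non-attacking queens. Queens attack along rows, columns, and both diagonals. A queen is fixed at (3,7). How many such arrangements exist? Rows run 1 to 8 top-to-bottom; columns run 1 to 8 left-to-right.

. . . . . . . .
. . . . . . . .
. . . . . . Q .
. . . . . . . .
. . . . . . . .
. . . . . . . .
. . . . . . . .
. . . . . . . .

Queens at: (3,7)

14

Branch on row 1: col 1 → 0; col 2 → 2; col 3 → 2; col 4 → 3; col 6 → 7; col 8 → 0.
Sum: 0 + 2 + 2 + 3 + 7 + 0 = 14.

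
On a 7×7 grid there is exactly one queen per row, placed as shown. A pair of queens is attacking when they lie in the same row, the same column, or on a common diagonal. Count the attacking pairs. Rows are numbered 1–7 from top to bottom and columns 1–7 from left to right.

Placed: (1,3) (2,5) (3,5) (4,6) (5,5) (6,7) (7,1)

8

Same column: (2,5)–(3,5) (column 5); (2,5)–(5,5) (column 5); (3,5)–(5,5) (column 5).
Same diagonal: (1,3)–(3,5) (|1−3| = |3−5| = 2); (1,3)–(4,6) (|1−4| = |3−6| = 3); (3,5)–(4,6) (|3−4| = |5−6| = 1); (3,5)–(7,1) (|3−7| = |5−1| = 4); (4,6)–(5,5) (|4−5| = |6−5| = 1).
Total attacking pairs: 8.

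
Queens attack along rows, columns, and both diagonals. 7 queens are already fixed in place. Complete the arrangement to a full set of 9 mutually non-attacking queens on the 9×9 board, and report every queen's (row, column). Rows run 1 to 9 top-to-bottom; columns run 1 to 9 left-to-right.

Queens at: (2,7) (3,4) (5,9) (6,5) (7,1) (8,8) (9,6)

(1,3) (2,7) (3,4) (4,2) (5,9) (6,5) (7,1) (8,8) (9,6)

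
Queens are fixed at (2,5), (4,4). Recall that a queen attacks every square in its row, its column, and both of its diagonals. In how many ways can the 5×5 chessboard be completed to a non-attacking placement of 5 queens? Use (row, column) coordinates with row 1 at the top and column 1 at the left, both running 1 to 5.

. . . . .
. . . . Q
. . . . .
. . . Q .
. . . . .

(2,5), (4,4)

1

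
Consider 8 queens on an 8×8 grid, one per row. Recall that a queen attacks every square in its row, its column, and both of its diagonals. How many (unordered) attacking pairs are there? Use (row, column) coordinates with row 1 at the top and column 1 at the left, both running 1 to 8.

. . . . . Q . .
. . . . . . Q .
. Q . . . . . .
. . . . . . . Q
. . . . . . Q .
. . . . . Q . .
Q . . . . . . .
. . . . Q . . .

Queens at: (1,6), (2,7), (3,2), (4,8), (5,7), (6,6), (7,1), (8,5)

6

Same column: (1,6)–(6,6) (column 6); (2,7)–(5,7) (column 7).
Same diagonal: (1,6)–(2,7) (|1−2| = |6−7| = 1); (4,8)–(5,7) (|4−5| = |8−7| = 1); (4,8)–(6,6) (|4−6| = |8−6| = 2); (5,7)–(6,6) (|5−6| = |7−6| = 1).
Total attacking pairs: 6.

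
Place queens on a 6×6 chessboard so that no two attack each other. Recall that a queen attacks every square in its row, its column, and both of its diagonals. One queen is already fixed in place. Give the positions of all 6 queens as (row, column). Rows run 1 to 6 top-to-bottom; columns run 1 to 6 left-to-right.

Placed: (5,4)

(1,5) (2,3) (3,1) (4,6) (5,4) (6,2)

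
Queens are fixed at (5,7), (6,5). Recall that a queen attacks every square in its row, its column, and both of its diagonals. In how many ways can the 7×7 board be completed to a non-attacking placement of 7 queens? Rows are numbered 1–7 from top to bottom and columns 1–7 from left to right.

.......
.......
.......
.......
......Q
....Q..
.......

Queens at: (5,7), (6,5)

Branch on row 1: col 1 → 1; col 2 → 0; col 4 → 0; col 6 → 1.
Sum: 1 + 0 + 0 + 1 = 2.

2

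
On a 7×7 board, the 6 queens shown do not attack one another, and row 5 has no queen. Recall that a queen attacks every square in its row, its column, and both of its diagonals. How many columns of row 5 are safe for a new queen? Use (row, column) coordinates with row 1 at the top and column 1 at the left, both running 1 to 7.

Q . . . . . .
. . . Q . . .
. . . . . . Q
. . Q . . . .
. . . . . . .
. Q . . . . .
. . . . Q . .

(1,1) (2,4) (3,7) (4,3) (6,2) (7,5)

(1,1) attacks row 5 at column 1 and diagonals 5.
(2,4) attacks row 5 at column 4 and diagonals 1, 7.
(3,7) attacks row 5 at column 7 and diagonals 5.
(4,3) attacks row 5 at column 3 and diagonals 2, 4.
(6,2) attacks row 5 at column 2 and diagonals 1, 3.
(7,5) attacks row 5 at column 5 and diagonals 3, 7.
Attacked columns: {1, 2, 3, 4, 5, 7}. Safe: {6}.

1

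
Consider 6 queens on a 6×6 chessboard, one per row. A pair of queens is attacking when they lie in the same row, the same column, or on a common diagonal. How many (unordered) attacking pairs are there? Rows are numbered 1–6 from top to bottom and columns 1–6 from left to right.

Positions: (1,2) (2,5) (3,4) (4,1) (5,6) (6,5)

Same column: (2,5)–(6,5) (column 5).
Same diagonal: (1,2)–(3,4) (|1−3| = |2−4| = 2); (1,2)–(5,6) (|1−5| = |2−6| = 4); (2,5)–(3,4) (|2−3| = |5−4| = 1); (3,4)–(5,6) (|3−5| = |4−6| = 2); (5,6)–(6,5) (|5−6| = |6−5| = 1).
Total attacking pairs: 6.

6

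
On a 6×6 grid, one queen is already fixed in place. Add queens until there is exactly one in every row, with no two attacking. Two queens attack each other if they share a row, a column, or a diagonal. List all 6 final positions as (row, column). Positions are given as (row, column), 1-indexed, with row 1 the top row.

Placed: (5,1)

(1,3) (2,6) (3,2) (4,5) (5,1) (6,4)

Row 1: attacked by (5,1)→{1,5}. Safe: 2, 3, 4, 6. Place at column 3.
Row 2: attacked by (1,3)→{2,3,4}; (5,1)→{1,4}. Safe: 5, 6. Place at column 6.
Row 3: attacked by (1,3)→{1,3,5}; (2,6)→{5,6}; (5,1)→{1,3}. Safe: 2, 4. Place at column 2.
Row 4: attacked by (1,3)→{3,6}; (2,6)→{4,6}; (3,2)→{1,2,3}; (5,1)→{1,2}. Safe: 5. Place at column 5.
Row 6: attacked by (1,3)→{3}; (2,6)→{2,6}; (3,2)→{2,5}; (4,5)→{3,5}; (5,1)→{1,2}. Safe: 4. Place at column 4.
Columns [3, 6, 2, 5, 1, 4], r−c [-2, -4, 1, -1, 4, 2], r+c [4, 8, 5, 9, 6, 10] are all distinct, so no two queens attack.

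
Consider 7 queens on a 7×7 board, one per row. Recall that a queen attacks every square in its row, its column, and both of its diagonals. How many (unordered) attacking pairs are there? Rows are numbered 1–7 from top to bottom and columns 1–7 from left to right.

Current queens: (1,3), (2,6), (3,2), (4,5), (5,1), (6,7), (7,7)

2

Same column: (6,7)–(7,7) (column 7).
Same diagonal: (4,5)–(6,7) (|4−6| = |5−7| = 2).
Total attacking pairs: 2.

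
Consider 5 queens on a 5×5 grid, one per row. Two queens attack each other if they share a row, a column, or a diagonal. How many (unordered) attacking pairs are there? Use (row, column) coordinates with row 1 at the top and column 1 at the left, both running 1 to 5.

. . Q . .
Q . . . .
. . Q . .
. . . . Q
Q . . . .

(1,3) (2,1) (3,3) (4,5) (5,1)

Same column: (1,3)–(3,3) (column 3); (2,1)–(5,1) (column 1).
Same diagonal: (3,3)–(5,1) (|3−5| = |3−1| = 2).
Total attacking pairs: 3.

3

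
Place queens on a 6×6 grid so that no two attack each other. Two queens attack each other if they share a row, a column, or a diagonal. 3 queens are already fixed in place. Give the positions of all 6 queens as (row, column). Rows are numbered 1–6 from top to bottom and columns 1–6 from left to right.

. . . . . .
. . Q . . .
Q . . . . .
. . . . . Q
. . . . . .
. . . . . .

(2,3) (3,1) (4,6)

(1,5) (2,3) (3,1) (4,6) (5,4) (6,2)

Row 1: attacked by (2,3)→{2,3,4}; (3,1)→{1,3}; (4,6)→{3,6}. Safe: 5. Place at column 5.
Row 5: attacked by (1,5)→{1,5}; (2,3)→{3,6}; (3,1)→{1,3}; (4,6)→{5,6}. Safe: 2, 4. Place at column 4.
Row 6: attacked by (1,5)→{5}; (2,3)→{3}; (3,1)→{1,4}; (4,6)→{4,6}; (5,4)→{3,4,5}. Safe: 2. Place at column 2.
Columns [5, 3, 1, 6, 4, 2], r−c [-4, -1, 2, -2, 1, 4], r+c [6, 5, 4, 10, 9, 8] are all distinct, so no two queens attack.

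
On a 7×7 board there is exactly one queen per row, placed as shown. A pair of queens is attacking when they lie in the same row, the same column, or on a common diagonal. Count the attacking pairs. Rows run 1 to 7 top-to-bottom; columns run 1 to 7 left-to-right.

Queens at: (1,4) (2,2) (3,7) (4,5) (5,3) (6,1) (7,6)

0

All columns are distinct and no two queens satisfy |Δrow| = |Δcol|, so no pair attacks.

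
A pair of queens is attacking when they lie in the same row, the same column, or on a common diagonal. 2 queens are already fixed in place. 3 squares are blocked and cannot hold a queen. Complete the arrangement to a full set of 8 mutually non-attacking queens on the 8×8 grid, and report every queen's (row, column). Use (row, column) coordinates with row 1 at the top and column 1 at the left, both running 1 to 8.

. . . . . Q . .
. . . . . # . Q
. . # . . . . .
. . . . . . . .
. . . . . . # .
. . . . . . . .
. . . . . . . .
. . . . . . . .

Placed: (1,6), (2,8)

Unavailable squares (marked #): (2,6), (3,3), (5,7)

(1,6) (2,8) (3,2) (4,4) (5,1) (6,7) (7,5) (8,3)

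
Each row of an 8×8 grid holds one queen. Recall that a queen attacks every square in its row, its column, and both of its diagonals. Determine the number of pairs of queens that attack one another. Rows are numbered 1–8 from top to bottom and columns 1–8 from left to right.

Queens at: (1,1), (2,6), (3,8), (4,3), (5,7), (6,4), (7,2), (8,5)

0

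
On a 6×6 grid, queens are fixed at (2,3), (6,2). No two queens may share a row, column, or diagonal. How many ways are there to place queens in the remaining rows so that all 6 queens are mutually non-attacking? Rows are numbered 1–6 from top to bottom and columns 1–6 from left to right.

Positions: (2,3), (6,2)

1

Branch on row 1: col 1 → 0; col 5 → 1; col 6 → 0.
Sum: 0 + 1 + 0 = 1.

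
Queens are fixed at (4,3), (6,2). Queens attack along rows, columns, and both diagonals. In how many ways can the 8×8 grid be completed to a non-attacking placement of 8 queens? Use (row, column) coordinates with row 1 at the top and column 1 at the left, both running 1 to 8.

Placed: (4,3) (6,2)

Branch on row 1: col 1 → 0; col 4 → 1; col 5 → 0; col 8 → 1.
Sum: 0 + 1 + 0 + 1 = 2.

2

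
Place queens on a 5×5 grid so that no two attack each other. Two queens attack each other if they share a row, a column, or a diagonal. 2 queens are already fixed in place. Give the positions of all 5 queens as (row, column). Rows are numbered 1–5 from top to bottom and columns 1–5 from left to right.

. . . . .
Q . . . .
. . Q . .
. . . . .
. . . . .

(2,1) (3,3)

(1,4) (2,1) (3,3) (4,5) (5,2)

Row 1: attacked by (2,1)→{1,2}; (3,3)→{1,3,5}. Safe: 4. Place at column 4.
Row 4: attacked by (1,4)→{1,4}; (2,1)→{1,3}; (3,3)→{2,3,4}. Safe: 5. Place at column 5.
Row 5: attacked by (1,4)→{4}; (2,1)→{1,4}; (3,3)→{1,3,5}; (4,5)→{4,5}. Safe: 2. Place at column 2.
Columns [4, 1, 3, 5, 2], r−c [-3, 1, 0, -1, 3], r+c [5, 3, 6, 9, 7] are all distinct, so no two queens attack.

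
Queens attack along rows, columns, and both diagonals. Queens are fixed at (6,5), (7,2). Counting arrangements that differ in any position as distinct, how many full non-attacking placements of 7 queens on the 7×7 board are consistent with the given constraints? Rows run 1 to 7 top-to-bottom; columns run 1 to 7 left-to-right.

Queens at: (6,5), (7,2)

Branch on row 1: col 1 → 0; col 3 → 0; col 4 → 0; col 6 → 3; col 7 → 0.
Sum: 0 + 0 + 0 + 3 + 0 = 3.

3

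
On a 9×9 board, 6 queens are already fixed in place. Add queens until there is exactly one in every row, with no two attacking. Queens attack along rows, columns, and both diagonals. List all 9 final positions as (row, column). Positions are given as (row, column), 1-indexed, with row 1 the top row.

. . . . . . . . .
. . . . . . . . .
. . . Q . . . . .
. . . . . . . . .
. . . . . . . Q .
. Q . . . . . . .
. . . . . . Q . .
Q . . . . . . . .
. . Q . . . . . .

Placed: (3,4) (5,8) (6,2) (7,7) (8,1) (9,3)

(1,5) (2,9) (3,4) (4,6) (5,8) (6,2) (7,7) (8,1) (9,3)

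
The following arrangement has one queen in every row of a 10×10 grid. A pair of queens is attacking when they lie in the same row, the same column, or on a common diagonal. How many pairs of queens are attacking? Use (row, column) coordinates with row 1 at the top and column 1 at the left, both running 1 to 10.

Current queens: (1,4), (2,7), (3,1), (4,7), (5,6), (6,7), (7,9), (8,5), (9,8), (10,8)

Same column: (2,7)–(4,7) (column 7); (2,7)–(6,7) (column 7); (4,7)–(6,7) (column 7); (9,8)–(10,8) (column 8).
Same diagonal: (1,4)–(4,7) (|1−4| = |4−7| = 3); (3,1)–(10,8) (|3−10| = |1−8| = 7); (4,7)–(5,6) (|4−5| = |7−6| = 1); (5,6)–(6,7) (|5−6| = |6−7| = 1); (6,7)–(8,5) (|6−8| = |7−5| = 2).
Total attacking pairs: 9.

9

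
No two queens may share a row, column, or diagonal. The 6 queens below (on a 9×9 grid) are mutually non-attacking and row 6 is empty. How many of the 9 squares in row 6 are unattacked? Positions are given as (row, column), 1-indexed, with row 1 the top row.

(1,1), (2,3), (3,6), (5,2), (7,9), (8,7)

1

(1,1) attacks row 6 at column 1 and diagonals 6.
(2,3) attacks row 6 at column 3 and diagonals 7.
(3,6) attacks row 6 at column 6 and diagonals 3, 9.
(5,2) attacks row 6 at column 2 and diagonals 1, 3.
(7,9) attacks row 6 at column 9 and diagonals 8.
(8,7) attacks row 6 at column 7 and diagonals 5, 9.
Attacked columns: {1, 2, 3, 5, 6, 7, 8, 9}. Safe: {4}.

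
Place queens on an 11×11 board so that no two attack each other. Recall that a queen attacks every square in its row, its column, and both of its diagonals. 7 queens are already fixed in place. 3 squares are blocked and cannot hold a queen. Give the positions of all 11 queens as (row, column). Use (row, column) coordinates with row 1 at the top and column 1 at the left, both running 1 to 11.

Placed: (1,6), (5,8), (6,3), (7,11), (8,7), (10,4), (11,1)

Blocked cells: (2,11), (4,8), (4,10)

Row 2: attacked by (1,6)→{5,6,7}; (5,8)→{5,8,11}; (6,3)→{3,7}; (7,11)→{6,11}; (8,7)→{1,7}; (10,4)→{4}; (11,1)→{1,10}. Blocked: 11. Safe: 2, 9. Place at column 9.
Row 3: attacked by (1,6)→{4,6,8}; (2,9)→{8,9,10}; (5,8)→{6,8,10}; (6,3)→{3,6}; (7,11)→{7,11}; (8,7)→{2,7}; (10,4)→{4,11}; (11,1)→{1,9}. Safe: 5. Place at column 5.
Row 4: attacked by (1,6)→{3,6,9}; (2,9)→{7,9,11}; (3,5)→{4,5,6}; (5,8)→{7,8,9}; (6,3)→{1,3,5}; (7,11)→{8,11}; (8,7)→{3,7,11}; (10,4)→{4,10}; (11,1)→{1,8}. Blocked: 8,10. Safe: 2. Place at column 2.
Row 9: attacked by (1,6)→{6}; (2,9)→{2,9}; (3,5)→{5,11}; (4,2)→{2,7}; (5,8)→{4,8}; (6,3)→{3,6}; (7,11)→{9,11}; (8,7)→{6,7,8}; (10,4)→{3,4,5}; (11,1)→{1,3}. Safe: 10. Place at column 10.
Columns [6, 9, 5, 2, 8, 3, 11, 7, 10, 4, 1], r−c [-5, -7, -2, 2, -3, 3, -4, 1, -1, 6, 10], r+c [7, 11, 8, 6, 13, 9, 18, 15, 19, 14, 12] are all distinct, so no two queens attack.

(1,6) (2,9) (3,5) (4,2) (5,8) (6,3) (7,11) (8,7) (9,10) (10,4) (11,1)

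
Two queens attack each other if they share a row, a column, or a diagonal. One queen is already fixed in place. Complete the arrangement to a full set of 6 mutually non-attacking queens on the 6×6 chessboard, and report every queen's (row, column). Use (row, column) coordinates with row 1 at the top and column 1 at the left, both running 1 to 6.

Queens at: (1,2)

Row 2: attacked by (1,2)→{1,2,3}. Safe: 4, 5, 6. Place at column 4.
Row 3: attacked by (1,2)→{2,4}; (2,4)→{3,4,5}. Safe: 1, 6. Place at column 6.
Row 4: attacked by (1,2)→{2,5}; (2,4)→{2,4,6}; (3,6)→{5,6}. Safe: 1, 3. Place at column 1.
Row 5: attacked by (1,2)→{2,6}; (2,4)→{1,4}; (3,6)→{4,6}; (4,1)→{1,2}. Safe: 3, 5. Place at column 3.
Row 6: attacked by (1,2)→{2}; (2,4)→{4}; (3,6)→{3,6}; (4,1)→{1,3}; (5,3)→{2,3,4}. Safe: 5. Place at column 5.
Columns [2, 4, 6, 1, 3, 5], r−c [-1, -2, -3, 3, 2, 1], r+c [3, 6, 9, 5, 8, 11] are all distinct, so no two queens attack.

(1,2) (2,4) (3,6) (4,1) (5,3) (6,5)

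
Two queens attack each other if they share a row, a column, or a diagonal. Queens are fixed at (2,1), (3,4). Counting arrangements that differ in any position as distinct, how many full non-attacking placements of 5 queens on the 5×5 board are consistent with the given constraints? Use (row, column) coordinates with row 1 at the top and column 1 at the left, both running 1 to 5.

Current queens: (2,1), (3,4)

Branch on row 1: col 3 → 1; col 5 → 0.
Sum: 1 + 0 = 1.

1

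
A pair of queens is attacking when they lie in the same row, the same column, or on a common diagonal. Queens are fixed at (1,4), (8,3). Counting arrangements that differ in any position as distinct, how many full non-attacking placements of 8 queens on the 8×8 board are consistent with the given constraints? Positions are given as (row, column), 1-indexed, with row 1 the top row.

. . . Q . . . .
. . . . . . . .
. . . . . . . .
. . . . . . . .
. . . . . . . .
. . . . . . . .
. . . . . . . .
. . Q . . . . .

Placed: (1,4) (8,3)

Branch on row 2: col 1 → 0; col 2 → 1; col 6 → 0; col 7 → 1; col 8 → 1.
Sum: 0 + 1 + 0 + 1 + 1 = 3.

3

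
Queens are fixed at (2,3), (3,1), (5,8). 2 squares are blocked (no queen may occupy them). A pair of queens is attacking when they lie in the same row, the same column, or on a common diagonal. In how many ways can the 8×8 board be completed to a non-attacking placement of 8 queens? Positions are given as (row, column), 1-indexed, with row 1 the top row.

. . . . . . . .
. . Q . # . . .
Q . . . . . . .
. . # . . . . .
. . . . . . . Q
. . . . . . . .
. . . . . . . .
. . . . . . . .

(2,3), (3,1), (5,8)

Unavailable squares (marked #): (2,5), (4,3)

2

Branch on row 1: col 5 → 1; col 6 → 0; col 7 → 1.
Sum: 1 + 0 + 1 = 2.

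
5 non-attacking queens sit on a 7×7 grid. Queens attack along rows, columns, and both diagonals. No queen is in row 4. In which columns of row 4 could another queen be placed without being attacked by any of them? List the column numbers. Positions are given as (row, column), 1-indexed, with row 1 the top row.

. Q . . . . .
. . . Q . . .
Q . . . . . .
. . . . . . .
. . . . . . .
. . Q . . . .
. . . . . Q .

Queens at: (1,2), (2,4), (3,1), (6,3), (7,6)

(1,2) attacks row 4 at column 2 and diagonals 5.
(2,4) attacks row 4 at column 4 and diagonals 2, 6.
(3,1) attacks row 4 at column 1 and diagonals 2.
(6,3) attacks row 4 at column 3 and diagonals 1, 5.
(7,6) attacks row 4 at column 6 and diagonals 3.
Attacked columns: {1, 2, 3, 4, 5, 6}. Safe: {7}.

columns 7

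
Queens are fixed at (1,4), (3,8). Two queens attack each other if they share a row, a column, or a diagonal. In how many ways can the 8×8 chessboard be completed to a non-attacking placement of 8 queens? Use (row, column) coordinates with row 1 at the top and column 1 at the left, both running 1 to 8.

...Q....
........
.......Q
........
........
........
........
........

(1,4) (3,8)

4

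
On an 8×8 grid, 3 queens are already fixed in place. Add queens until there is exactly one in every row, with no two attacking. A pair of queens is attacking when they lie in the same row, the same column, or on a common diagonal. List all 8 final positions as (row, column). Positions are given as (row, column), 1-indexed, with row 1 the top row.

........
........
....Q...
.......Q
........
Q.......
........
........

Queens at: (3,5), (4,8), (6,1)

(1,4) (2,2) (3,5) (4,8) (5,6) (6,1) (7,3) (8,7)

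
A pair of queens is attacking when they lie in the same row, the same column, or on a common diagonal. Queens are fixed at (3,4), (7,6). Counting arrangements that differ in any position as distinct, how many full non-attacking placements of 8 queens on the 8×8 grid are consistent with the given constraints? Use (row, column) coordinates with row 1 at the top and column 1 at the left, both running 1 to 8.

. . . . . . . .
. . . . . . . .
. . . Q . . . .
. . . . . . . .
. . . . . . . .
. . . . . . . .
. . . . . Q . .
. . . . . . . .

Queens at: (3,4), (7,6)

3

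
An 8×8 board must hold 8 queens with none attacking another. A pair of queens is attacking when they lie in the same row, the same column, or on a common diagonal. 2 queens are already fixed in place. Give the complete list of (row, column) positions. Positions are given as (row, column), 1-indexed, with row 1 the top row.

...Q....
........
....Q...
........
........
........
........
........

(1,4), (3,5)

(1,4) (2,1) (3,5) (4,8) (5,2) (6,7) (7,3) (8,6)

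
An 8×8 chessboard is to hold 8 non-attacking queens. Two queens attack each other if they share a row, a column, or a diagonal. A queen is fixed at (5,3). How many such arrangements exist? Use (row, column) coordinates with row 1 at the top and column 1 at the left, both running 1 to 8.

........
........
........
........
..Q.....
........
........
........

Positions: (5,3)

12

Branch on row 1: col 1 → 1; col 2 → 3; col 4 → 0; col 5 → 6; col 6 → 2; col 8 → 0.
Sum: 1 + 3 + 0 + 6 + 2 + 0 = 12.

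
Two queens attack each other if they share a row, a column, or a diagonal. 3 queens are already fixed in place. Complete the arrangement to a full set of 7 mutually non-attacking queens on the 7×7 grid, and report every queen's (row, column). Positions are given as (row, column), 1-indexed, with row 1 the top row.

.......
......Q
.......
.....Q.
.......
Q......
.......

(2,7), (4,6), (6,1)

Row 1: attacked by (2,7)→{6,7}; (4,6)→{3,6}; (6,1)→{1,6}. Safe: 2, 4, 5. Place at column 5.
Row 3: attacked by (1,5)→{3,5,7}; (2,7)→{6,7}; (4,6)→{5,6,7}; (6,1)→{1,4}. Safe: 2. Place at column 2.
Row 5: attacked by (1,5)→{1,5}; (2,7)→{4,7}; (3,2)→{2,4}; (4,6)→{5,6,7}; (6,1)→{1,2}. Safe: 3. Place at column 3.
Row 7: attacked by (1,5)→{5}; (2,7)→{2,7}; (3,2)→{2,6}; (4,6)→{3,6}; (5,3)→{1,3,5}; (6,1)→{1,2}. Safe: 4. Place at column 4.
Columns [5, 7, 2, 6, 3, 1, 4], r−c [-4, -5, 1, -2, 2, 5, 3], r+c [6, 9, 5, 10, 8, 7, 11] are all distinct, so no two queens attack.

(1,5) (2,7) (3,2) (4,6) (5,3) (6,1) (7,4)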